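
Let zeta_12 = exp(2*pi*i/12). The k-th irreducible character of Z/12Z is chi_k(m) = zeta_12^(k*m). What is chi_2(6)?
chi_2(6) = zeta_12^12 = 1

Working: chi_2(6) = zeta_12^(2*6) = zeta_12^12. Since zeta_12^12 = 1, this equals zeta_12^0 = exp(2*pi*i*0/12) = 1.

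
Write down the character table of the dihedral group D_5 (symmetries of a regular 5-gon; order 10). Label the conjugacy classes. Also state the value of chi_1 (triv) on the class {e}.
Conjugacy classes: {e} of size 1, {r^1, r^4} of size 2, {r^2, r^3} of size 2, {s, sr, ..., sr^4} of size 5.
Character table:
  irrep \ class              {e} (size 1)  {r^1, r^4} (size 2)  {r^2, r^3} (size 2)  {s, sr, ..., sr^4} (size 5)
  chi_1 (triv)               1             1                    1                    1                          
  chi_2 (sign: r->1, s->-1)  1             1                    1                    -1                         
  chi_3 (2d, j=1)            2             -1/2 + sqrt(5)/2     -sqrt(5)/2 - 1/2     0                          
  chi_4 (2d, j=2)            2             -sqrt(5)/2 - 1/2     -1/2 + sqrt(5)/2     0                          

Spot check: chi_1 (triv) on {e} = 1.

Details: D_5 has order 2*5 = 10 with 4 conjugacy classes, hence 4 irreducibles. Sum of squared dims 1 + 1 + 4 + 4 = 10 = |G|. Linear characters come from the abelianisation; the 2-dimensional irreps have character r^k -> 2*cos(2*pi*j*k/5), reflections -> 0.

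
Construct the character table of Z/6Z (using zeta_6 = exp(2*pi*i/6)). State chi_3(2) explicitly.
Character table of Z/6Z (irreps indexed chi_0,...,chi_5 with chi_k(m) = zeta_6^(k*m), zeta_6 = exp(2*pi*i/6)):
  irrep \ class  {0} (size 1)  {1} (size 1)    {2} (size 1)    {3} (size 1)  {4} (size 1)    {5} (size 1)  
  chi_0          1             1               1               1             1               1             
  chi_1          1             exp(I*pi/3)     exp(2*I*pi/3)   -1            exp(-2*I*pi/3)  exp(-I*pi/3)  
  chi_2          1             exp(2*I*pi/3)   exp(-2*I*pi/3)  1             exp(2*I*pi/3)   exp(-2*I*pi/3)
  chi_3          1             -1              1               -1            1               -1            
  chi_4          1             exp(-2*I*pi/3)  exp(2*I*pi/3)   1             exp(-2*I*pi/3)  exp(2*I*pi/3) 
  chi_5          1             exp(-I*pi/3)    exp(-2*I*pi/3)  -1            exp(2*I*pi/3)   exp(I*pi/3)   

Spot check: chi_3(2) = zeta_6^(3*2) = zeta_6^6 = 1.

Argument: Z/6Z is abelian, so all 6 irreducible complex representations are 1-dimensional. They are given by chi_k(m) = zeta_6^(k*m) for k = 0,...,5. Row orthogonality: sum_m chi_k(m) conj(chi_l(m)) = 6 * [k = l].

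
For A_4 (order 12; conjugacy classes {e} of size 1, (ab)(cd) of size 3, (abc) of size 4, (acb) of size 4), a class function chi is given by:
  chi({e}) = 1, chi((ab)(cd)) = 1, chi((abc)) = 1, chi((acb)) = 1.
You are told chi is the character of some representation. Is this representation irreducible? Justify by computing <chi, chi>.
Irreducible: <chi, chi> = 1.

Details: <chi, chi> = (1/|G|) sum_C |C| * |chi(C)|^2 = (1/12)[1*|1|^2 + 3*|1|^2 + 4*|1|^2 + 4*|1|^2]
  = (1/12)[(1) + (3) + (4) + (4)] = 12/12 = 1.
(Exp terms are combined using exp(i*s)*conj(exp(i*t)) = exp(i*(s-t)), and sums of them are collapsed using the identity that for every m > 1 the m distinct m-th roots of unity sum to 0, e.g. 1 + exp(2*I*pi/3) + exp(-2*I*pi/3) = 0.)
A character is irreducible iff <chi, chi> = 1, so this representation is irreducible.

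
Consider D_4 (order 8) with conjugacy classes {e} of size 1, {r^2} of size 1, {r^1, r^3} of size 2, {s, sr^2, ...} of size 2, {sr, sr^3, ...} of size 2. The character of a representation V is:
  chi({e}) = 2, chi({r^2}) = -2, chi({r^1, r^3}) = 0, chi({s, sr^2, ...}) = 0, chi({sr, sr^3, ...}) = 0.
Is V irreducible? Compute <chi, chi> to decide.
Irreducible: <chi, chi> = 1.

Reasoning: <chi, chi> = (1/|G|) sum_C |C| * |chi(C)|^2 = (1/8)[1*|2|^2 + 1*|-2|^2 + 2*|0|^2 + 2*|0|^2 + 2*|0|^2]
  = (1/8)[(4) + (4) + (0) + (0) + (0)] = 8/8 = 1.
A character is irreducible iff <chi, chi> = 1, so this representation is irreducible.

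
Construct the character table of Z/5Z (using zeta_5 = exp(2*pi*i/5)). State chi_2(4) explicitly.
Character table of Z/5Z (irreps indexed chi_0,...,chi_4 with chi_k(m) = zeta_5^(k*m), zeta_5 = exp(2*pi*i/5)):
  irrep \ class  {0} (size 1)  {1} (size 1)    {2} (size 1)    {3} (size 1)    {4} (size 1)  
  chi_0          1             1               1               1               1             
  chi_1          1             exp(2*I*pi/5)   exp(4*I*pi/5)   exp(-4*I*pi/5)  exp(-2*I*pi/5)
  chi_2          1             exp(4*I*pi/5)   exp(-2*I*pi/5)  exp(2*I*pi/5)   exp(-4*I*pi/5)
  chi_3          1             exp(-4*I*pi/5)  exp(2*I*pi/5)   exp(-2*I*pi/5)  exp(4*I*pi/5) 
  chi_4          1             exp(-2*I*pi/5)  exp(-4*I*pi/5)  exp(4*I*pi/5)   exp(2*I*pi/5) 

Spot check: chi_2(4) = zeta_5^(2*4) = zeta_5^8 = exp(-4*I*pi/5).

Details: Z/5Z is abelian, so all 5 irreducible complex representations are 1-dimensional. They are given by chi_k(m) = zeta_5^(k*m) for k = 0,...,4. Row orthogonality: sum_m chi_k(m) conj(chi_l(m)) = 5 * [k = l].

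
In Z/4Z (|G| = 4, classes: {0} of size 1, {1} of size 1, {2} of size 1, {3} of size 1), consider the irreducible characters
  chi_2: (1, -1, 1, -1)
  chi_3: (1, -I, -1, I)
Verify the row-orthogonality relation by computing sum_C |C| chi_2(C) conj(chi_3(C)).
Sum = 0; so <chi_2, chi_3> = 0 (distinct irreducibles are orthogonal).

Derivation: Compute term by term over conjugacy classes (|C| * chi_2(C) * conj(chi_3(C))):
  1*(1)*conj(1) + 1*(-1)*conj(-I) + 1*(1)*conj(-1) + 1*(-1)*conj(I)
  = (1) + (-I) + (-1) + (I)
  = 0.
(Exp terms are combined using exp(i*s)*conj(exp(i*t)) = exp(i*(s-t)), and sums of them are collapsed using the identity that for every m > 1 the m distinct m-th roots of unity sum to 0, e.g. 1 + exp(2*I*pi/3) + exp(-2*I*pi/3) = 0.)
Dividing by |G| = 4 gives 0/4 = 0, matching the row-orthogonality relation <chi_2, chi_3> = [chi_2 = chi_3].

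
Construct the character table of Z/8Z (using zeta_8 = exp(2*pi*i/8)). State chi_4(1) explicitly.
Character table of Z/8Z (irreps indexed chi_0,...,chi_7 with chi_k(m) = zeta_8^(k*m), zeta_8 = exp(2*pi*i/8)):
  irrep \ class  {0} (size 1)  {1} (size 1)    {2} (size 1)  {3} (size 1)    {4} (size 1)  {5} (size 1)    {6} (size 1)  {7} (size 1)  
  chi_0          1             1               1             1               1             1               1             1             
  chi_1          1             exp(I*pi/4)     I             exp(3*I*pi/4)   -1            exp(-3*I*pi/4)  -I            exp(-I*pi/4)  
  chi_2          1             I               -1            -I              1             I               -1            -I            
  chi_3          1             exp(3*I*pi/4)   -I            exp(I*pi/4)     -1            exp(-I*pi/4)    I             exp(-3*I*pi/4)
  chi_4          1             -1              1             -1              1             -1              1             -1            
  chi_5          1             exp(-3*I*pi/4)  I             exp(-I*pi/4)    -1            exp(I*pi/4)     -I            exp(3*I*pi/4) 
  chi_6          1             -I              -1            I               1             -I              -1            I             
  chi_7          1             exp(-I*pi/4)    -I            exp(-3*I*pi/4)  -1            exp(3*I*pi/4)   I             exp(I*pi/4)   

Spot check: chi_4(1) = zeta_8^(4*1) = zeta_8^4 = -1.

Argument: Z/8Z is abelian, so all 8 irreducible complex representations are 1-dimensional. They are given by chi_k(m) = zeta_8^(k*m) for k = 0,...,7. Row orthogonality: sum_m chi_k(m) conj(chi_l(m)) = 8 * [k = l].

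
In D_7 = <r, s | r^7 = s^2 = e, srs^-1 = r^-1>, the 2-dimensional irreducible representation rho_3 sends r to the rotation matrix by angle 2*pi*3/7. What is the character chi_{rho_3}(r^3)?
chi_{rho_3}(r^3) = 2*cos(2*pi*3*3/7) = -2*cos(3*pi/7)

Argument: rho_3(r^3) is rotation by angle 2*pi*3*3/7, whose trace is 2*cos(2*pi*3*3/7) = -2*cos(3*pi/7).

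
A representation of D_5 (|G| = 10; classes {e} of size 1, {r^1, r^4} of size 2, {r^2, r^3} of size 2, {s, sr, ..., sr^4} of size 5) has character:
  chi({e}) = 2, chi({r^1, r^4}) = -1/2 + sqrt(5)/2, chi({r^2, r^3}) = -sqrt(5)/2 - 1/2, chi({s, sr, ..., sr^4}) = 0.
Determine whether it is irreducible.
Irreducible: <chi, chi> = 1.

Solution. <chi, chi> = (1/|G|) sum_C |C| * |chi(C)|^2 = (1/10)[1*|2|^2 + 2*|-1/2 + sqrt(5)/2|^2 + 2*|-sqrt(5)/2 - 1/2|^2 + 5*|0|^2]
  = (1/10)[(4) + (3 - sqrt(5)) + (sqrt(5) + 3) + (0)] = 10/10 = 1.
A character is irreducible iff <chi, chi> = 1, so this representation is irreducible.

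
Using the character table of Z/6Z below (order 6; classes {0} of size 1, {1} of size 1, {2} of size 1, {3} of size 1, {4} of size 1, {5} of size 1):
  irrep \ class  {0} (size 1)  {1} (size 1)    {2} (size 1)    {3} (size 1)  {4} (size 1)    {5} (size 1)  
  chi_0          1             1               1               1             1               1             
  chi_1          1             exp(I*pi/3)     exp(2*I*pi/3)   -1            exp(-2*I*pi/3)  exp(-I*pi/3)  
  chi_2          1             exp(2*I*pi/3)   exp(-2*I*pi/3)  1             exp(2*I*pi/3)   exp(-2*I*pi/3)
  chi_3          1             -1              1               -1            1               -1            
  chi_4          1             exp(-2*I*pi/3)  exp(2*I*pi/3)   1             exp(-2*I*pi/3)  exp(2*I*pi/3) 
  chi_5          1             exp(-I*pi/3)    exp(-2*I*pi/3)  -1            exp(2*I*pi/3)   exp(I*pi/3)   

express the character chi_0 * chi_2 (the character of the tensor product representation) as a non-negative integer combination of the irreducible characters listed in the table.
chi_0 tensor chi_2 = chi_2 (all other irreducibles have multiplicity 0).

Solution. The character of a tensor product is the pointwise product (chi_0 * chi_2)(C) = chi_0(C) * chi_2(C):
  {0}: (1)*(1), {1}: (1)*(exp(2*I*pi/3)), {2}: (1)*(exp(-2*I*pi/3)), {3}: (1)*(1), {4}: (1)*(exp(2*I*pi/3)), {5}: (1)*(exp(-2*I*pi/3))
so (chi_0 * chi_2) takes values
  {0} -> 1, {1} -> exp(2*I*pi/3), {2} -> exp(-2*I*pi/3), {3} -> 1, {4} -> exp(2*I*pi/3), {5} -> exp(-2*I*pi/3).
Now take the inner product of this character with each irreducible chi from the table, <chi_0*chi_2, chi> = (1/6) sum_C |C| (chi_0*chi_2)(C) conj(chi(C)):
  <chi_0*chi_2, chi_0> = (1/6)[1*(1)*conj(1) + 1*(exp(2*I*pi/3))*conj(1) + 1*(exp(-2*I*pi/3))*conj(1) + 1*(1)*conj(1) + 1*(exp(2*I*pi/3))*conj(1) + 1*(exp(-2*I*pi/3))*conj(1)]
      = (1/6)[(1) + (exp(2*I*pi/3)) + (exp(-2*I*pi/3)) + (1) + (exp(2*I*pi/3)) + (exp(-2*I*pi/3))] = 0/6 = 0
  <chi_0*chi_2, chi_1> = (1/6)[1*(1)*conj(1) + 1*(exp(2*I*pi/3))*conj(exp(I*pi/3)) + 1*(exp(-2*I*pi/3))*conj(exp(2*I*pi/3)) + 1*(1)*conj(-1) + 1*(exp(2*I*pi/3))*conj(exp(-2*I*pi/3)) + 1*(exp(-2*I*pi/3))*conj(exp(-I*pi/3))]
      = (1/6)[(1) + (exp(I*pi/3)) + (exp(2*I*pi/3)) + (-1) + (exp(-2*I*pi/3)) + (exp(-I*pi/3))] = 0/6 = 0
  <chi_0*chi_2, chi_2> = (1/6)[1*(1)*conj(1) + 1*(exp(2*I*pi/3))*conj(exp(2*I*pi/3)) + 1*(exp(-2*I*pi/3))*conj(exp(-2*I*pi/3)) + 1*(1)*conj(1) + 1*(exp(2*I*pi/3))*conj(exp(2*I*pi/3)) + 1*(exp(-2*I*pi/3))*conj(exp(-2*I*pi/3))]
      = (1/6)[(1) + (1) + (1) + (1) + (1) + (1)] = 6/6 = 1
  <chi_0*chi_2, chi_3> = (1/6)[1*(1)*conj(1) + 1*(exp(2*I*pi/3))*conj(-1) + 1*(exp(-2*I*pi/3))*conj(1) + 1*(1)*conj(-1) + 1*(exp(2*I*pi/3))*conj(1) + 1*(exp(-2*I*pi/3))*conj(-1)]
      = (1/6)[(1) + (-exp(2*I*pi/3)) + (exp(-2*I*pi/3)) + (-1) + (exp(2*I*pi/3)) + (-exp(-2*I*pi/3))] = 0/6 = 0
  <chi_0*chi_2, chi_4> = (1/6)[1*(1)*conj(1) + 1*(exp(2*I*pi/3))*conj(exp(-2*I*pi/3)) + 1*(exp(-2*I*pi/3))*conj(exp(2*I*pi/3)) + 1*(1)*conj(1) + 1*(exp(2*I*pi/3))*conj(exp(-2*I*pi/3)) + 1*(exp(-2*I*pi/3))*conj(exp(2*I*pi/3))]
      = (1/6)[(1) + (exp(-2*I*pi/3)) + (exp(2*I*pi/3)) + (1) + (exp(-2*I*pi/3)) + (exp(2*I*pi/3))] = 0/6 = 0
  <chi_0*chi_2, chi_5> = (1/6)[1*(1)*conj(1) + 1*(exp(2*I*pi/3))*conj(exp(-I*pi/3)) + 1*(exp(-2*I*pi/3))*conj(exp(-2*I*pi/3)) + 1*(1)*conj(-1) + 1*(exp(2*I*pi/3))*conj(exp(2*I*pi/3)) + 1*(exp(-2*I*pi/3))*conj(exp(I*pi/3))]
      = (1/6)[(1) + (-1) + (1) + (-1) + (1) + (-1)] = 0/6 = 0
(Exp terms are combined using exp(i*s)*conj(exp(i*t)) = exp(i*(s-t)), and sums of them are collapsed using the identity that for every m > 1 the m distinct m-th roots of unity sum to 0, e.g. 1 + exp(2*I*pi/3) + exp(-2*I*pi/3) = 0.)
Hence the multiplicities are chi_2: 1. Dimension check: dim(chi_0)*dim(chi_2) = 1*1 = 1 and sum (mult * dim) = 1*1 = 1.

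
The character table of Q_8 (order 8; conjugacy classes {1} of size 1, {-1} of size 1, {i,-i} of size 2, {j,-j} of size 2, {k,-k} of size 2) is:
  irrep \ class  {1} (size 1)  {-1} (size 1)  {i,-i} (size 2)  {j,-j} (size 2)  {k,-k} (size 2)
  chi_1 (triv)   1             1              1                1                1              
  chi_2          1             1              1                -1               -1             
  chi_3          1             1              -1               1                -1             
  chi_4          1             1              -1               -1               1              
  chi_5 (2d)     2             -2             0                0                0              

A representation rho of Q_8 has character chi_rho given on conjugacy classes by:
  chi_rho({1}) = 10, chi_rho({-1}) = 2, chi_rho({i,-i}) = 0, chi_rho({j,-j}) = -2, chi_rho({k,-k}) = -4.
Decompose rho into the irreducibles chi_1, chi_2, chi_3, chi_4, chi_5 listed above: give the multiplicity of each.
Multiplicities: chi_1: 0, chi_2: 3, chi_3: 2, chi_4: 1, chi_5: 2.

Argument: Use <chi_rho, chi> = (1/|G|) sum_C |C| * chi_rho(C) * conj(chi(C)) with |G| = 8 for each irreducible chi in the table:
  <chi_rho, chi_1> = (1/8)[1*(10)*conj(1) + 1*(2)*conj(1) + 2*(0)*conj(1) + 2*(-2)*conj(1) + 2*(-4)*conj(1)]
      = (1/8)[(10) + (2) + (0) + (-4) + (-8)] = 0/8 = 0
  <chi_rho, chi_2> = (1/8)[1*(10)*conj(1) + 1*(2)*conj(1) + 2*(0)*conj(1) + 2*(-2)*conj(-1) + 2*(-4)*conj(-1)]
      = (1/8)[(10) + (2) + (0) + (4) + (8)] = 24/8 = 3
  <chi_rho, chi_3> = (1/8)[1*(10)*conj(1) + 1*(2)*conj(1) + 2*(0)*conj(-1) + 2*(-2)*conj(1) + 2*(-4)*conj(-1)]
      = (1/8)[(10) + (2) + (0) + (-4) + (8)] = 16/8 = 2
  <chi_rho, chi_4> = (1/8)[1*(10)*conj(1) + 1*(2)*conj(1) + 2*(0)*conj(-1) + 2*(-2)*conj(-1) + 2*(-4)*conj(1)]
      = (1/8)[(10) + (2) + (0) + (4) + (-8)] = 8/8 = 1
  <chi_rho, chi_5> = (1/8)[1*(10)*conj(2) + 1*(2)*conj(-2) + 2*(0)*conj(0) + 2*(-2)*conj(0) + 2*(-4)*conj(0)]
      = (1/8)[(20) + (-4) + (0) + (0) + (0)] = 16/8 = 2
Dimension check: dim(rho) = sum (mult * dim) = 0*1 + 3*1 + 2*1 + 1*1 + 2*2 = 10 = chi_rho(e) = 10.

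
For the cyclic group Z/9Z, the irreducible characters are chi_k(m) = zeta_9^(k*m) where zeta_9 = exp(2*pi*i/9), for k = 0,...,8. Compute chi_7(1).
chi_7(1) = zeta_9^7 = exp(-4*I*pi/9)

Details: chi_7(1) = zeta_9^(7*1) = zeta_9^7. Since zeta_9^9 = 1, this equals zeta_9^7 = exp(2*pi*i*7/9) = exp(-4*I*pi/9).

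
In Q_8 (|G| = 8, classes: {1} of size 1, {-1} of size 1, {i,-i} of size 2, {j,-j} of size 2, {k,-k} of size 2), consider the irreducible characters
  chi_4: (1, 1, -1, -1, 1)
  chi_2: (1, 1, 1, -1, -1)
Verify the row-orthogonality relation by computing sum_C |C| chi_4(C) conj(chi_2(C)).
Sum = 0; so <chi_4, chi_2> = 0 (distinct irreducibles are orthogonal).

Solution. Compute term by term over conjugacy classes (|C| * chi_4(C) * conj(chi_2(C))):
  1*(1)*conj(1) + 1*(1)*conj(1) + 2*(-1)*conj(1) + 2*(-1)*conj(-1) + 2*(1)*conj(-1)
  = (1) + (1) + (-2) + (2) + (-2)
  = 0.
Dividing by |G| = 8 gives 0/8 = 0, matching the row-orthogonality relation <chi_4, chi_2> = [chi_4 = chi_2].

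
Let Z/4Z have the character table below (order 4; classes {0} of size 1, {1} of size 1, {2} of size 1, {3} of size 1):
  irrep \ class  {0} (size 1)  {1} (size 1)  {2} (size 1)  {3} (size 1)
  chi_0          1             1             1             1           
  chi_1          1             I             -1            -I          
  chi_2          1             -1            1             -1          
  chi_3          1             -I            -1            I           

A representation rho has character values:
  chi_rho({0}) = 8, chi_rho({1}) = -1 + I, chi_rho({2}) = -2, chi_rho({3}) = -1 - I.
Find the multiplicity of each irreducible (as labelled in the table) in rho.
Multiplicities: chi_0: 1, chi_1: 3, chi_2: 2, chi_3: 2.

Why: Use <chi_rho, chi> = (1/|G|) sum_C |C| * chi_rho(C) * conj(chi(C)) with |G| = 4 for each irreducible chi in the table:
  <chi_rho, chi_0> = (1/4)[1*(8)*conj(1) + 1*(-1 + I)*conj(1) + 1*(-2)*conj(1) + 1*(-1 - I)*conj(1)]
      = (1/4)[(8) + (-1 + I) + (-2) + (-1 - I)] = 4/4 = 1
  <chi_rho, chi_1> = (1/4)[1*(8)*conj(1) + 1*(-1 + I)*conj(I) + 1*(-2)*conj(-1) + 1*(-1 - I)*conj(-I)]
      = (1/4)[(8) + (1 + I) + (2) + (1 - I)] = 12/4 = 3
  <chi_rho, chi_2> = (1/4)[1*(8)*conj(1) + 1*(-1 + I)*conj(-1) + 1*(-2)*conj(1) + 1*(-1 - I)*conj(-1)]
      = (1/4)[(8) + (1 - I) + (-2) + (1 + I)] = 8/4 = 2
  <chi_rho, chi_3> = (1/4)[1*(8)*conj(1) + 1*(-1 + I)*conj(-I) + 1*(-2)*conj(-1) + 1*(-1 - I)*conj(I)]
      = (1/4)[(8) + (-1 - I) + (2) + (-1 + I)] = 8/4 = 2
(Exp terms are combined using exp(i*s)*conj(exp(i*t)) = exp(i*(s-t)), and sums of them are collapsed using the identity that for every m > 1 the m distinct m-th roots of unity sum to 0, e.g. 1 + exp(2*I*pi/3) + exp(-2*I*pi/3) = 0.)
Dimension check: dim(rho) = sum (mult * dim) = 1*1 + 3*1 + 2*1 + 2*1 = 8 = chi_rho(e) = 8.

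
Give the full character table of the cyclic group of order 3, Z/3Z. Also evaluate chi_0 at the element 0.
Character table of Z/3Z (irreps indexed chi_0,...,chi_2 with chi_k(m) = zeta_3^(k*m), zeta_3 = exp(2*pi*i/3)):
  irrep \ class  {0} (size 1)  {1} (size 1)    {2} (size 1)  
  chi_0          1             1               1             
  chi_1          1             exp(2*I*pi/3)   exp(-2*I*pi/3)
  chi_2          1             exp(-2*I*pi/3)  exp(2*I*pi/3) 

Spot check: chi_0(0) = zeta_3^(0*0) = zeta_3^0 = 1.

Justification: Z/3Z is abelian, so all 3 irreducible complex representations are 1-dimensional. They are given by chi_k(m) = zeta_3^(k*m) for k = 0,...,2. Row orthogonality: sum_m chi_k(m) conj(chi_l(m)) = 3 * [k = l].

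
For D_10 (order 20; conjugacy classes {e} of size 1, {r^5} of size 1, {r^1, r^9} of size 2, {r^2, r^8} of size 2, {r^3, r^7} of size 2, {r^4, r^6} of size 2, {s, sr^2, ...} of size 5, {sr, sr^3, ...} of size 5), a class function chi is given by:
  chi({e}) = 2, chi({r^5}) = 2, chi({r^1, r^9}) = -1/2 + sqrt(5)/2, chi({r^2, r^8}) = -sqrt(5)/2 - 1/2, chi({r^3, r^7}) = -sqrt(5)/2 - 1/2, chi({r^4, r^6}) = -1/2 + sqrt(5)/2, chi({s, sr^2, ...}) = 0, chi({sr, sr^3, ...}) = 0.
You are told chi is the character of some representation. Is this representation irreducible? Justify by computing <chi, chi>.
Irreducible: <chi, chi> = 1.

Details: <chi, chi> = (1/|G|) sum_C |C| * |chi(C)|^2 = (1/20)[1*|2|^2 + 1*|2|^2 + 2*|-1/2 + sqrt(5)/2|^2 + 2*|-sqrt(5)/2 - 1/2|^2 + 2*|-sqrt(5)/2 - 1/2|^2 + 2*|-1/2 + sqrt(5)/2|^2 + 5*|0|^2 + 5*|0|^2]
  = (1/20)[(4) + (4) + (3 - sqrt(5)) + (sqrt(5) + 3) + (sqrt(5) + 3) + (3 - sqrt(5)) + (0) + (0)] = 20/20 = 1.
A character is irreducible iff <chi, chi> = 1, so this representation is irreducible.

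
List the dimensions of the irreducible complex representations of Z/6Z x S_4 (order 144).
Dimensions: 1, 1, 1, 1, 1, 1, 1, 1, 1, 1, 1, 1, 2, 2, 2, 2, 2, 2, 3, 3, 3, 3, 3, 3, 3, 3, 3, 3, 3, 3

Solution. There are 30 irreducibles (= number of conjugacy classes). Their dimensions d_i satisfy sum d_i^2 = |G| = 144: 1 + 1 + 1 + 1 + 1 + 1 + 1 + 1 + 1 + 1 + 1 + 1 + 4 + 4 + 4 + 4 + 4 + 4 + 9 + 9 + 9 + 9 + 9 + 9 + 9 + 9 + 9 + 9 + 9 + 9 = 144. (For the product with Z/6Z: each of the 6 1-dim characters of Z/6Z tensors with each irrep of S_4, giving 6 copies of each S_4-dimension.)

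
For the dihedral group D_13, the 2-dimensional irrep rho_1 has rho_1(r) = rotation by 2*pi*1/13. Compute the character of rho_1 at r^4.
chi_{rho_1}(r^4) = 2*cos(2*pi*1*4/13) = -2*cos(5*pi/13)

Solution. rho_1(r^4) is rotation by angle 2*pi*1*4/13, whose trace is 2*cos(2*pi*1*4/13) = -2*cos(5*pi/13).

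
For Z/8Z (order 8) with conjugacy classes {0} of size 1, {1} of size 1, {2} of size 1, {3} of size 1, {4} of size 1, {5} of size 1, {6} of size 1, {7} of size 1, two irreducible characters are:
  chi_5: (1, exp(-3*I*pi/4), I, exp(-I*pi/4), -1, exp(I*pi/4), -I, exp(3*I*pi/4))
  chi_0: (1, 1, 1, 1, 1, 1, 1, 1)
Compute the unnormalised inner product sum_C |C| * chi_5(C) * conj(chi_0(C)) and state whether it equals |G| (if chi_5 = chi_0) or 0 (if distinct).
Sum = 0; so <chi_5, chi_0> = 0 (distinct irreducibles are orthogonal).

Compute term by term over conjugacy classes (|C| * chi_5(C) * conj(chi_0(C))):
  1*(1)*conj(1) + 1*(exp(-3*I*pi/4))*conj(1) + 1*(I)*conj(1) + 1*(exp(-I*pi/4))*conj(1) + 1*(-1)*conj(1) + 1*(exp(I*pi/4))*conj(1) + 1*(-I)*conj(1) + 1*(exp(3*I*pi/4))*conj(1)
  = (1) + (exp(-3*I*pi/4)) + (I) + (exp(-I*pi/4)) + (-1) + (exp(I*pi/4)) + (-I) + (exp(3*I*pi/4))
  = 0.
(Exp terms are combined using exp(i*s)*conj(exp(i*t)) = exp(i*(s-t)), and sums of them are collapsed using the identity that for every m > 1 the m distinct m-th roots of unity sum to 0, e.g. 1 + exp(2*I*pi/3) + exp(-2*I*pi/3) = 0.)
Dividing by |G| = 8 gives 0/8 = 0, matching the row-orthogonality relation <chi_5, chi_0> = [chi_5 = chi_0].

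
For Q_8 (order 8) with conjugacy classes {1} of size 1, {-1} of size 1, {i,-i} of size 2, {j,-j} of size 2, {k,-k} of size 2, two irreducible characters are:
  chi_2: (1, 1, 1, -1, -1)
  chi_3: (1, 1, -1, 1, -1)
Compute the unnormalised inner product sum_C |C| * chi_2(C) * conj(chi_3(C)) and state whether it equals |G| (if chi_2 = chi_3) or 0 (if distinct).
Sum = 0; so <chi_2, chi_3> = 0 (distinct irreducibles are orthogonal).

Reasoning: Compute term by term over conjugacy classes (|C| * chi_2(C) * conj(chi_3(C))):
  1*(1)*conj(1) + 1*(1)*conj(1) + 2*(1)*conj(-1) + 2*(-1)*conj(1) + 2*(-1)*conj(-1)
  = (1) + (1) + (-2) + (-2) + (2)
  = 0.
Dividing by |G| = 8 gives 0/8 = 0, matching the row-orthogonality relation <chi_2, chi_3> = [chi_2 = chi_3].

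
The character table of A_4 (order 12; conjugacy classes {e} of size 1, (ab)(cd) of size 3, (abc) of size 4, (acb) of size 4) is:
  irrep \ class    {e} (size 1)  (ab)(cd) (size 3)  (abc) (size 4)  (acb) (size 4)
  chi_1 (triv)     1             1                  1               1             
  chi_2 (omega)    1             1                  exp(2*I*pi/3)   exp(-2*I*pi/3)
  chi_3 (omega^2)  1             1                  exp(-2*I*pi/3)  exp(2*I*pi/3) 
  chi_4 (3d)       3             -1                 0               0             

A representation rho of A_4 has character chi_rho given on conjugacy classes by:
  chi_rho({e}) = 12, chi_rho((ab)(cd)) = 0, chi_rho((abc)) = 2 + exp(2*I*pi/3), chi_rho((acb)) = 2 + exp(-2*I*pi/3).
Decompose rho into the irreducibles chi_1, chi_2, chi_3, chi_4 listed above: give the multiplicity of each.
Multiplicities: chi_1: 2, chi_2: 1, chi_3: 0, chi_4: 3.

Details: Use <chi_rho, chi> = (1/|G|) sum_C |C| * chi_rho(C) * conj(chi(C)) with |G| = 12 for each irreducible chi in the table:
  <chi_rho, chi_1> = (1/12)[1*(12)*conj(1) + 3*(0)*conj(1) + 4*(2 + exp(2*I*pi/3))*conj(1) + 4*(2 + exp(-2*I*pi/3))*conj(1)]
      = (1/12)[(12) + (0) + (8 + 4*exp(2*I*pi/3)) + (8 + 4*exp(-2*I*pi/3))] = 24/12 = 2
  <chi_rho, chi_2> = (1/12)[1*(12)*conj(1) + 3*(0)*conj(1) + 4*(2 + exp(2*I*pi/3))*conj(exp(2*I*pi/3)) + 4*(2 + exp(-2*I*pi/3))*conj(exp(-2*I*pi/3))]
      = (1/12)[(12) + (0) + (4 + 8*exp(-2*I*pi/3)) + (4 + 8*exp(2*I*pi/3))] = 12/12 = 1
  <chi_rho, chi_3> = (1/12)[1*(12)*conj(1) + 3*(0)*conj(1) + 4*(2 + exp(2*I*pi/3))*conj(exp(-2*I*pi/3)) + 4*(2 + exp(-2*I*pi/3))*conj(exp(2*I*pi/3))]
      = (1/12)[(12) + (0) + (4*exp(-2*I*pi/3) + 8*exp(2*I*pi/3)) + (8*exp(-2*I*pi/3) + 4*exp(2*I*pi/3))] = 0/12 = 0
  <chi_rho, chi_4> = (1/12)[1*(12)*conj(3) + 3*(0)*conj(-1) + 4*(2 + exp(2*I*pi/3))*conj(0) + 4*(2 + exp(-2*I*pi/3))*conj(0)]
      = (1/12)[(36) + (0) + (0) + (0)] = 36/12 = 3
(Exp terms are combined using exp(i*s)*conj(exp(i*t)) = exp(i*(s-t)), and sums of them are collapsed using the identity that for every m > 1 the m distinct m-th roots of unity sum to 0, e.g. 1 + exp(2*I*pi/3) + exp(-2*I*pi/3) = 0.)
Dimension check: dim(rho) = sum (mult * dim) = 2*1 + 1*1 + 0*1 + 3*3 = 12 = chi_rho(e) = 12.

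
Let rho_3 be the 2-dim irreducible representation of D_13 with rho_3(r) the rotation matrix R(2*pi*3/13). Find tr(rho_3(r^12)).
chi_{rho_3}(r^12) = 2*cos(2*pi*3*12/13) = 2*cos(6*pi/13)

rho_3(r^12) is rotation by angle 2*pi*3*12/13, whose trace is 2*cos(2*pi*3*12/13) = 2*cos(6*pi/13).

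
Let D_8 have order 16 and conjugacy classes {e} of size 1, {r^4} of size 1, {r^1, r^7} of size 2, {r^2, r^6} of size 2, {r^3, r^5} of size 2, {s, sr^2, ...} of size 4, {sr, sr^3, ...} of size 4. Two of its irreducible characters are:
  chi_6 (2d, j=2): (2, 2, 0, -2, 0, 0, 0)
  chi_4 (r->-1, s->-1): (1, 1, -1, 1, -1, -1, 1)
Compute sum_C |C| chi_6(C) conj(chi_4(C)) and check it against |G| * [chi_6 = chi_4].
Sum = 0; so <chi_6, chi_4> = 0 (distinct irreducibles are orthogonal).

Details: Compute term by term over conjugacy classes (|C| * chi_6(C) * conj(chi_4(C))):
  1*(2)*conj(1) + 1*(2)*conj(1) + 2*(0)*conj(-1) + 2*(-2)*conj(1) + 2*(0)*conj(-1) + 4*(0)*conj(-1) + 4*(0)*conj(1)
  = (2) + (2) + (0) + (-4) + (0) + (0) + (0)
  = 0.
Dividing by |G| = 16 gives 0/16 = 0, matching the row-orthogonality relation <chi_6, chi_4> = [chi_6 = chi_4].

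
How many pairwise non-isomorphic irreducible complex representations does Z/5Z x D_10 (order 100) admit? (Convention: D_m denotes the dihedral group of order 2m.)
40

Why: The number of irreducible complex representations of a finite group equals its number of conjugacy classes. For a direct product, #classes(G x H) = #classes(G) * #classes(H). Z/5Z has 5 classes (abelian), D_10 has 8 classes, so 5 * 8 = 40, so Z/5Z x D_10 (order 100) has exactly 40 irreducible complex representations.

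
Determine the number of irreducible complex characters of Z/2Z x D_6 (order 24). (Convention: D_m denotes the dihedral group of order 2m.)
12

Proof sketch: The number of irreducible complex representations of a finite group equals its number of conjugacy classes. For a direct product, #classes(G x H) = #classes(G) * #classes(H). Z/2Z has 2 classes (abelian), D_6 has 6 classes, so 2 * 6 = 12, so Z/2Z x D_6 (order 24) has exactly 12 irreducible complex representations.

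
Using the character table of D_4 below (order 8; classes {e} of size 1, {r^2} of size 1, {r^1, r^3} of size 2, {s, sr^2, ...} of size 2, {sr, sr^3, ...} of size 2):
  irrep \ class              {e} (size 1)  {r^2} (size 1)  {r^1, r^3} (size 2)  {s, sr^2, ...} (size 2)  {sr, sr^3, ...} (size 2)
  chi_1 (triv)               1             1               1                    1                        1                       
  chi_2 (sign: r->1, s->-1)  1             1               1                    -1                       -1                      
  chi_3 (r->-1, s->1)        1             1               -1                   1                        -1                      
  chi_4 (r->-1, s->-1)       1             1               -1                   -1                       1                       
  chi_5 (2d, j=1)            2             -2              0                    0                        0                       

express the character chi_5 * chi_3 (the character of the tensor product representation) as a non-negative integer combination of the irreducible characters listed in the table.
chi_5 tensor chi_3 = chi_5 (all other irreducibles have multiplicity 0).

The character of a tensor product is the pointwise product (chi_5 * chi_3)(C) = chi_5(C) * chi_3(C):
  {e}: (2)*(1), {r^2}: (-2)*(1), {r^1, r^3}: (0)*(-1), {s, sr^2, ...}: (0)*(1), {sr, sr^3, ...}: (0)*(-1)
so (chi_5 * chi_3) takes values
  {e} -> 2, {r^2} -> -2, {r^1, r^3} -> 0, {s, sr^2, ...} -> 0, {sr, sr^3, ...} -> 0.
Now take the inner product of this character with each irreducible chi from the table, <chi_5*chi_3, chi> = (1/8) sum_C |C| (chi_5*chi_3)(C) conj(chi(C)):
  <chi_5*chi_3, chi_1> = (1/8)[1*(2)*conj(1) + 1*(-2)*conj(1) + 2*(0)*conj(1) + 2*(0)*conj(1) + 2*(0)*conj(1)]
      = (1/8)[(2) + (-2) + (0) + (0) + (0)] = 0/8 = 0
  <chi_5*chi_3, chi_2> = (1/8)[1*(2)*conj(1) + 1*(-2)*conj(1) + 2*(0)*conj(1) + 2*(0)*conj(-1) + 2*(0)*conj(-1)]
      = (1/8)[(2) + (-2) + (0) + (0) + (0)] = 0/8 = 0
  <chi_5*chi_3, chi_3> = (1/8)[1*(2)*conj(1) + 1*(-2)*conj(1) + 2*(0)*conj(-1) + 2*(0)*conj(1) + 2*(0)*conj(-1)]
      = (1/8)[(2) + (-2) + (0) + (0) + (0)] = 0/8 = 0
  <chi_5*chi_3, chi_4> = (1/8)[1*(2)*conj(1) + 1*(-2)*conj(1) + 2*(0)*conj(-1) + 2*(0)*conj(-1) + 2*(0)*conj(1)]
      = (1/8)[(2) + (-2) + (0) + (0) + (0)] = 0/8 = 0
  <chi_5*chi_3, chi_5> = (1/8)[1*(2)*conj(2) + 1*(-2)*conj(-2) + 2*(0)*conj(0) + 2*(0)*conj(0) + 2*(0)*conj(0)]
      = (1/8)[(4) + (4) + (0) + (0) + (0)] = 8/8 = 1
Hence the multiplicities are chi_5: 1. Dimension check: dim(chi_5)*dim(chi_3) = 2*1 = 2 and sum (mult * dim) = 1*2 = 2.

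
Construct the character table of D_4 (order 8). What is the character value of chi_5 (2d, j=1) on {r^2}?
Conjugacy classes: {e} of size 1, {r^2} of size 1, {r^1, r^3} of size 2, {s, sr^2, ...} of size 2, {sr, sr^3, ...} of size 2.
Character table:
  irrep \ class              {e} (size 1)  {r^2} (size 1)  {r^1, r^3} (size 2)  {s, sr^2, ...} (size 2)  {sr, sr^3, ...} (size 2)
  chi_1 (triv)               1             1               1                    1                        1                       
  chi_2 (sign: r->1, s->-1)  1             1               1                    -1                       -1                      
  chi_3 (r->-1, s->1)        1             1               -1                   1                        -1                      
  chi_4 (r->-1, s->-1)       1             1               -1                   -1                       1                       
  chi_5 (2d, j=1)            2             -2              0                    0                        0                       

Spot check: chi_5 (2d, j=1) on {r^2} = -2.

Why: D_4 has order 2*4 = 8 with 5 conjugacy classes, hence 5 irreducibles. Sum of squared dims 1 + 1 + 1 + 1 + 4 = 8 = |G|. Linear characters come from the abelianisation; the 2-dimensional irreps have character r^k -> 2*cos(2*pi*j*k/4), reflections -> 0.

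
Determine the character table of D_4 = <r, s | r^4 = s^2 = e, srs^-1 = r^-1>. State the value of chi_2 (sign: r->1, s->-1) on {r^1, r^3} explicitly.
Conjugacy classes: {e} of size 1, {r^2} of size 1, {r^1, r^3} of size 2, {s, sr^2, ...} of size 2, {sr, sr^3, ...} of size 2.
Character table:
  irrep \ class              {e} (size 1)  {r^2} (size 1)  {r^1, r^3} (size 2)  {s, sr^2, ...} (size 2)  {sr, sr^3, ...} (size 2)
  chi_1 (triv)               1             1               1                    1                        1                       
  chi_2 (sign: r->1, s->-1)  1             1               1                    -1                       -1                      
  chi_3 (r->-1, s->1)        1             1               -1                   1                        -1                      
  chi_4 (r->-1, s->-1)       1             1               -1                   -1                       1                       
  chi_5 (2d, j=1)            2             -2              0                    0                        0                       

Spot check: chi_2 (sign: r->1, s->-1) on {r^1, r^3} = 1.

Explanation: D_4 has order 2*4 = 8 with 5 conjugacy classes, hence 5 irreducibles. Sum of squared dims 1 + 1 + 1 + 1 + 4 = 8 = |G|. Linear characters come from the abelianisation; the 2-dimensional irreps have character r^k -> 2*cos(2*pi*j*k/4), reflections -> 0.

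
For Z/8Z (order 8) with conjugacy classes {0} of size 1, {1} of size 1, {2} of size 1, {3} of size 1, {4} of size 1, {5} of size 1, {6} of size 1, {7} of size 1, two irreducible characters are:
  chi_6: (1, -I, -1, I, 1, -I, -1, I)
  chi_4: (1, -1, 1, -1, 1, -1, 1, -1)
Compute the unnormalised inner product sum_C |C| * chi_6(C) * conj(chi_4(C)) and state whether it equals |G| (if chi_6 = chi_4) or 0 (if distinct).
Sum = 0; so <chi_6, chi_4> = 0 (distinct irreducibles are orthogonal).

Argument: Compute term by term over conjugacy classes (|C| * chi_6(C) * conj(chi_4(C))):
  1*(1)*conj(1) + 1*(-I)*conj(-1) + 1*(-1)*conj(1) + 1*(I)*conj(-1) + 1*(1)*conj(1) + 1*(-I)*conj(-1) + 1*(-1)*conj(1) + 1*(I)*conj(-1)
  = (1) + (I) + (-1) + (-I) + (1) + (I) + (-1) + (-I)
  = 0.
(Exp terms are combined using exp(i*s)*conj(exp(i*t)) = exp(i*(s-t)), and sums of them are collapsed using the identity that for every m > 1 the m distinct m-th roots of unity sum to 0, e.g. 1 + exp(2*I*pi/3) + exp(-2*I*pi/3) = 0.)
Dividing by |G| = 8 gives 0/8 = 0, matching the row-orthogonality relation <chi_6, chi_4> = [chi_6 = chi_4].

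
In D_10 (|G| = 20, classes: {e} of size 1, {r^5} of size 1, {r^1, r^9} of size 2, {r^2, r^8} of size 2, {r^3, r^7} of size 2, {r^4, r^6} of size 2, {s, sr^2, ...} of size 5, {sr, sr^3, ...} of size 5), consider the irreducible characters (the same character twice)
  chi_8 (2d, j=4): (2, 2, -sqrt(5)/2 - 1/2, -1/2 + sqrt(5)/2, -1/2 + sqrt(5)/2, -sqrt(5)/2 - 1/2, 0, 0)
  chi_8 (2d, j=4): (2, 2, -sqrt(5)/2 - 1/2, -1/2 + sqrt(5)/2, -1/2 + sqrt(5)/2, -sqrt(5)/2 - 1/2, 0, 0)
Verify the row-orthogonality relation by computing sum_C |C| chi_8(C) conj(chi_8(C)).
Sum = 20 = |G| = 20; so <chi_8, chi_8> = 1 (norm-1 confirms irreducibility).

Argument: Compute term by term over conjugacy classes (|C| * chi_8(C) * conj(chi_8(C))):
  1*(2)*conj(2) + 1*(2)*conj(2) + 2*(-sqrt(5)/2 - 1/2)*conj(-sqrt(5)/2 - 1/2) + 2*(-1/2 + sqrt(5)/2)*conj(-1/2 + sqrt(5)/2) + 2*(-1/2 + sqrt(5)/2)*conj(-1/2 + sqrt(5)/2) + 2*(-sqrt(5)/2 - 1/2)*conj(-sqrt(5)/2 - 1/2) + 5*(0)*conj(0) + 5*(0)*conj(0)
  = (4) + (4) + (sqrt(5) + 3) + (3 - sqrt(5)) + (3 - sqrt(5)) + (sqrt(5) + 3) + (0) + (0)
  = 20.
Dividing by |G| = 20 gives 20/20 = 1, matching the row-orthogonality relation <chi_8, chi_8> = [chi_8 = chi_8].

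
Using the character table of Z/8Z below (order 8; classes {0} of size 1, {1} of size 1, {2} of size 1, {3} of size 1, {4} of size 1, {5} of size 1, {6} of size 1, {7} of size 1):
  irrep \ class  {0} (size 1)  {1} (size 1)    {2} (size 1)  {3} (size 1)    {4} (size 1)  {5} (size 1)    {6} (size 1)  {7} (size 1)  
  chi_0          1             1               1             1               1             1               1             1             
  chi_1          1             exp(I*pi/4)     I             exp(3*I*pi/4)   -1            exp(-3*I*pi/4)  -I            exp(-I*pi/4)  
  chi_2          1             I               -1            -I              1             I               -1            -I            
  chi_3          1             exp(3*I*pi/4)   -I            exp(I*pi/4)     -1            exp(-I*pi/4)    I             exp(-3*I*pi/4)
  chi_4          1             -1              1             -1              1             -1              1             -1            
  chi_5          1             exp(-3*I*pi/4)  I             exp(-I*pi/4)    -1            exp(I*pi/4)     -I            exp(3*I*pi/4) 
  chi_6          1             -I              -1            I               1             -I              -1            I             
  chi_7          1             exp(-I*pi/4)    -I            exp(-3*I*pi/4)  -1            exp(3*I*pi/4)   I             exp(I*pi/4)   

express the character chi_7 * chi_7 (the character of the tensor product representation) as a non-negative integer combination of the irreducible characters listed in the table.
chi_7 tensor chi_7 = chi_6 (all other irreducibles have multiplicity 0).

The character of a tensor product is the pointwise product (chi_7 * chi_7)(C) = chi_7(C) * chi_7(C):
  {0}: (1)*(1), {1}: (exp(-I*pi/4))*(exp(-I*pi/4)), {2}: (-I)*(-I), {3}: (exp(-3*I*pi/4))*(exp(-3*I*pi/4)), {4}: (-1)*(-1), {5}: (exp(3*I*pi/4))*(exp(3*I*pi/4)), {6}: (I)*(I), {7}: (exp(I*pi/4))*(exp(I*pi/4))
so (chi_7 * chi_7) takes values
  {0} -> 1, {1} -> -I, {2} -> -1, {3} -> I, {4} -> 1, {5} -> -I, {6} -> -1, {7} -> I.
Now take the inner product of this character with each irreducible chi from the table, <chi_7*chi_7, chi> = (1/8) sum_C |C| (chi_7*chi_7)(C) conj(chi(C)):
  <chi_7*chi_7, chi_0> = (1/8)[1*(1)*conj(1) + 1*(-I)*conj(1) + 1*(-1)*conj(1) + 1*(I)*conj(1) + 1*(1)*conj(1) + 1*(-I)*conj(1) + 1*(-1)*conj(1) + 1*(I)*conj(1)]
      = (1/8)[(1) + (-I) + (-1) + (I) + (1) + (-I) + (-1) + (I)] = 0/8 = 0
  <chi_7*chi_7, chi_1> = (1/8)[1*(1)*conj(1) + 1*(-I)*conj(exp(I*pi/4)) + 1*(-1)*conj(I) + 1*(I)*conj(exp(3*I*pi/4)) + 1*(1)*conj(-1) + 1*(-I)*conj(exp(-3*I*pi/4)) + 1*(-1)*conj(-I) + 1*(I)*conj(exp(-I*pi/4))]
      = (1/8)[(1) + (-exp(I*pi/4)) + (I) + (exp(-I*pi/4)) + (-1) + (-exp(-3*I*pi/4)) + (-I) + (exp(3*I*pi/4))] = 0/8 = 0
  <chi_7*chi_7, chi_2> = (1/8)[1*(1)*conj(1) + 1*(-I)*conj(I) + 1*(-1)*conj(-1) + 1*(I)*conj(-I) + 1*(1)*conj(1) + 1*(-I)*conj(I) + 1*(-1)*conj(-1) + 1*(I)*conj(-I)]
      = (1/8)[(1) + (-1) + (1) + (-1) + (1) + (-1) + (1) + (-1)] = 0/8 = 0
  <chi_7*chi_7, chi_3> = (1/8)[1*(1)*conj(1) + 1*(-I)*conj(exp(3*I*pi/4)) + 1*(-1)*conj(-I) + 1*(I)*conj(exp(I*pi/4)) + 1*(1)*conj(-1) + 1*(-I)*conj(exp(-I*pi/4)) + 1*(-1)*conj(I) + 1*(I)*conj(exp(-3*I*pi/4))]
      = (1/8)[(1) + (-exp(-I*pi/4)) + (-I) + (exp(I*pi/4)) + (-1) + (-exp(3*I*pi/4)) + (I) + (exp(-3*I*pi/4))] = 0/8 = 0
  <chi_7*chi_7, chi_4> = (1/8)[1*(1)*conj(1) + 1*(-I)*conj(-1) + 1*(-1)*conj(1) + 1*(I)*conj(-1) + 1*(1)*conj(1) + 1*(-I)*conj(-1) + 1*(-1)*conj(1) + 1*(I)*conj(-1)]
      = (1/8)[(1) + (I) + (-1) + (-I) + (1) + (I) + (-1) + (-I)] = 0/8 = 0
  <chi_7*chi_7, chi_5> = (1/8)[1*(1)*conj(1) + 1*(-I)*conj(exp(-3*I*pi/4)) + 1*(-1)*conj(I) + 1*(I)*conj(exp(-I*pi/4)) + 1*(1)*conj(-1) + 1*(-I)*conj(exp(I*pi/4)) + 1*(-1)*conj(-I) + 1*(I)*conj(exp(3*I*pi/4))]
      = (1/8)[(1) + (-exp(-3*I*pi/4)) + (I) + (exp(3*I*pi/4)) + (-1) + (-exp(I*pi/4)) + (-I) + (exp(-I*pi/4))] = 0/8 = 0
  <chi_7*chi_7, chi_6> = (1/8)[1*(1)*conj(1) + 1*(-I)*conj(-I) + 1*(-1)*conj(-1) + 1*(I)*conj(I) + 1*(1)*conj(1) + 1*(-I)*conj(-I) + 1*(-1)*conj(-1) + 1*(I)*conj(I)]
      = (1/8)[(1) + (1) + (1) + (1) + (1) + (1) + (1) + (1)] = 8/8 = 1
  <chi_7*chi_7, chi_7> = (1/8)[1*(1)*conj(1) + 1*(-I)*conj(exp(-I*pi/4)) + 1*(-1)*conj(-I) + 1*(I)*conj(exp(-3*I*pi/4)) + 1*(1)*conj(-1) + 1*(-I)*conj(exp(3*I*pi/4)) + 1*(-1)*conj(I) + 1*(I)*conj(exp(I*pi/4))]
      = (1/8)[(1) + (-exp(3*I*pi/4)) + (-I) + (exp(-3*I*pi/4)) + (-1) + (-exp(-I*pi/4)) + (I) + (exp(I*pi/4))] = 0/8 = 0
(Exp terms are combined using exp(i*s)*conj(exp(i*t)) = exp(i*(s-t)), and sums of them are collapsed using the identity that for every m > 1 the m distinct m-th roots of unity sum to 0, e.g. 1 + exp(2*I*pi/3) + exp(-2*I*pi/3) = 0.)
Hence the multiplicities are chi_6: 1. Dimension check: dim(chi_7)*dim(chi_7) = 1*1 = 1 and sum (mult * dim) = 1*1 = 1.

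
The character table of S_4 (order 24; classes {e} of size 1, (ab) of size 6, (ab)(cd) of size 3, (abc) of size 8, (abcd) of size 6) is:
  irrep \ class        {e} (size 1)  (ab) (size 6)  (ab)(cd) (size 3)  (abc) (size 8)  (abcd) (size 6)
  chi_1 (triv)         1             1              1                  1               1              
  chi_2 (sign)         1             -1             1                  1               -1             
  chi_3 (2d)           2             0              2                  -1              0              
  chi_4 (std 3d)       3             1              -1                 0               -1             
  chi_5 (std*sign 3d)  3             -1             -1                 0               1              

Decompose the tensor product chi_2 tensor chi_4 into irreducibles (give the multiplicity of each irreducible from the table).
chi_2 tensor chi_4 = chi_5 (all other irreducibles have multiplicity 0).

Explanation: The character of a tensor product is the pointwise product (chi_2 * chi_4)(C) = chi_2(C) * chi_4(C):
  {e}: (1)*(3), (ab): (-1)*(1), (ab)(cd): (1)*(-1), (abc): (1)*(0), (abcd): (-1)*(-1)
so (chi_2 * chi_4) takes values
  {e} -> 3, (ab) -> -1, (ab)(cd) -> -1, (abc) -> 0, (abcd) -> 1.
Now take the inner product of this character with each irreducible chi from the table, <chi_2*chi_4, chi> = (1/24) sum_C |C| (chi_2*chi_4)(C) conj(chi(C)):
  <chi_2*chi_4, chi_1> = (1/24)[1*(3)*conj(1) + 6*(-1)*conj(1) + 3*(-1)*conj(1) + 8*(0)*conj(1) + 6*(1)*conj(1)]
      = (1/24)[(3) + (-6) + (-3) + (0) + (6)] = 0/24 = 0
  <chi_2*chi_4, chi_2> = (1/24)[1*(3)*conj(1) + 6*(-1)*conj(-1) + 3*(-1)*conj(1) + 8*(0)*conj(1) + 6*(1)*conj(-1)]
      = (1/24)[(3) + (6) + (-3) + (0) + (-6)] = 0/24 = 0
  <chi_2*chi_4, chi_3> = (1/24)[1*(3)*conj(2) + 6*(-1)*conj(0) + 3*(-1)*conj(2) + 8*(0)*conj(-1) + 6*(1)*conj(0)]
      = (1/24)[(6) + (0) + (-6) + (0) + (0)] = 0/24 = 0
  <chi_2*chi_4, chi_4> = (1/24)[1*(3)*conj(3) + 6*(-1)*conj(1) + 3*(-1)*conj(-1) + 8*(0)*conj(0) + 6*(1)*conj(-1)]
      = (1/24)[(9) + (-6) + (3) + (0) + (-6)] = 0/24 = 0
  <chi_2*chi_4, chi_5> = (1/24)[1*(3)*conj(3) + 6*(-1)*conj(-1) + 3*(-1)*conj(-1) + 8*(0)*conj(0) + 6*(1)*conj(1)]
      = (1/24)[(9) + (6) + (3) + (0) + (6)] = 24/24 = 1
Hence the multiplicities are chi_5: 1. Dimension check: dim(chi_2)*dim(chi_4) = 1*3 = 3 and sum (mult * dim) = 1*3 = 3.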